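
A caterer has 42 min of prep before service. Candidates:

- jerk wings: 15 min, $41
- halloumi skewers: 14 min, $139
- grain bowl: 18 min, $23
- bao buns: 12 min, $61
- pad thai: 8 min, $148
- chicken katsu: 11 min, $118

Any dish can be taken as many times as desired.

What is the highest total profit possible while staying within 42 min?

The ratio ordering already packs tightly: 5×pad thai, 40 min, 740.
The spare 2 min is too small for any remaining dish, and no exchange beats 740.

740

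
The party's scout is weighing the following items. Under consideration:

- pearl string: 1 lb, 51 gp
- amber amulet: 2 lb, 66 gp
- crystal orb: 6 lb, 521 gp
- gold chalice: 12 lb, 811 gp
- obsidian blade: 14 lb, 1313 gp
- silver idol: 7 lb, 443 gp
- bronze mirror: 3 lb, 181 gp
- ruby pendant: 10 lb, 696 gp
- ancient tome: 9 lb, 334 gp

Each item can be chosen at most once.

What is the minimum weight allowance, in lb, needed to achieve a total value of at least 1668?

20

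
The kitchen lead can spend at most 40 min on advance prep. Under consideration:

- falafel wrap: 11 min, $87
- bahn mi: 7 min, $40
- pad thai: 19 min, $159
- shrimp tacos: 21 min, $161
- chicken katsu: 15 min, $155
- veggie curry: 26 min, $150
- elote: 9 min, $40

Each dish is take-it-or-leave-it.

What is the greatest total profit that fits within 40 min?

A density-first pass picks pad thai + chicken katsu — 314 at 34 min.
Replace chicken katsu with shrimp tacos: the trade gains 6 net, giving 320 at 40 min.
Next best is shrimp tacos + chicken katsu at 316 (36 min) — short by 4.

320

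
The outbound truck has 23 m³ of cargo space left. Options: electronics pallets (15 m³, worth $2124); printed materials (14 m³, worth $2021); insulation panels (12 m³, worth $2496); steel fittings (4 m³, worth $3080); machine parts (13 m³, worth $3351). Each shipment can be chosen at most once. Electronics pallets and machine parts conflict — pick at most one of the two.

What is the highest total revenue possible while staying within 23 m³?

6431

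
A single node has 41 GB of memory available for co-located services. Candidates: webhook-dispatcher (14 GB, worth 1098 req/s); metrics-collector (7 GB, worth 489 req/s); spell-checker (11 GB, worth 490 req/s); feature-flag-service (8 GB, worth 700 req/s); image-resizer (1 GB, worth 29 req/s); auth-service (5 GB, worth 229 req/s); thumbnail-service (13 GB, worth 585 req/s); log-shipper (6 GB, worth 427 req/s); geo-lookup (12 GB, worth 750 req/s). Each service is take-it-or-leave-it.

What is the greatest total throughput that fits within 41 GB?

A density-first pass picks webhook-dispatcher + metrics-collector + feature-flag-service + image-resizer + auth-service + log-shipper — 2972 at 41 GB.
Replace image-resizer and auth-service and log-shipper with geo-lookup: the trade gains 65 net, giving 3037 at 41 GB.

3037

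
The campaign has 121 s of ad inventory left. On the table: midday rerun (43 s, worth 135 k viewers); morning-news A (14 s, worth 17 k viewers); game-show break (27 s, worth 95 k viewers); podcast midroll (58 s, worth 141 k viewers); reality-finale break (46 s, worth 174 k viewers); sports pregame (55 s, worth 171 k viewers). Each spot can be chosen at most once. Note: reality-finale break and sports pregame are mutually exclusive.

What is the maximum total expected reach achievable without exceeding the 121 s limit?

By expected reach per s: reality-finale break 3.78, game-show break 3.52, midday rerun 3.14, sports pregame 3.11 lead.
Midday rerun + game-show break + reality-finale break uses 116 of the 121 s and totals 404.
An exhaustive check of the 64 subsets confirms 404.

404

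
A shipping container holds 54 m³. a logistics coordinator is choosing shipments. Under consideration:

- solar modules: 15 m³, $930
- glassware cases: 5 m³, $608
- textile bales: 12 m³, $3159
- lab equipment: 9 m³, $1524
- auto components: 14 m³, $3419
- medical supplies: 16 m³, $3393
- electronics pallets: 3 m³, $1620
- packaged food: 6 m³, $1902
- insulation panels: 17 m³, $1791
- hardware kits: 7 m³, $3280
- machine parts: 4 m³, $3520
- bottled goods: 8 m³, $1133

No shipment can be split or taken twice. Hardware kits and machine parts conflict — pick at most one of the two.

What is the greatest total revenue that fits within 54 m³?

15752

Glassware cases + textile bales + lab equipment + auto components + electronics pallets + packaged food + machine parts uses 53 of the 54 m³ and totals 15752.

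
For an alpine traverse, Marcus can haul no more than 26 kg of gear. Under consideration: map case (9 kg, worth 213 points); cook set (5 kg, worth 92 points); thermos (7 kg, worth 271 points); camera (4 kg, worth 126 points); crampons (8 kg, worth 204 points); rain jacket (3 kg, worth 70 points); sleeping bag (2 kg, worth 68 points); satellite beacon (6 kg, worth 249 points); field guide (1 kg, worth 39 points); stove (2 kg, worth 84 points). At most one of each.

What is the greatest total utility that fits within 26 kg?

915

A density-first pass picks thermos + camera + rain jacket + sleeping bag + satellite beacon + field guide + stove — 907 at 25 kg.
Replace camera and rain jacket with crampons: the trade gains 8 net, giving 915 at 26 kg.
Every other selection either busts 26 kg or fails to beat 915.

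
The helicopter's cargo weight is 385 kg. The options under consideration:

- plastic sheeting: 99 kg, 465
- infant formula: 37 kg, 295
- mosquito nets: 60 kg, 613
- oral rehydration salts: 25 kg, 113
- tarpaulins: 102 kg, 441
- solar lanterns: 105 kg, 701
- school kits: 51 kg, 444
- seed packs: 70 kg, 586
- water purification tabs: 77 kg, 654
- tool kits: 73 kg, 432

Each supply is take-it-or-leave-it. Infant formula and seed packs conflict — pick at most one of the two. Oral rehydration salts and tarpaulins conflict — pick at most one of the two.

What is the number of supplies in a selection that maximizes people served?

5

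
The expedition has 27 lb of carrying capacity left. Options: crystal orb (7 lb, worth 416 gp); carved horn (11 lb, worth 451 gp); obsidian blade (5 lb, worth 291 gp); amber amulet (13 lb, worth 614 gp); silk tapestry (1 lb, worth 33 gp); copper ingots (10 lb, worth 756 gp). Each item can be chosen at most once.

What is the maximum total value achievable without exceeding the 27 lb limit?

1531

The ratio heuristic lands on crystal orb + obsidian blade + silk tapestry + copper ingots (1496) but leaves 4 lb idle.
The 7 lb tied up in crystal orb is better spent on carved horn — total rises to 1531 (27 lb).
An exhaustive check of the 64 subsets confirms 1531.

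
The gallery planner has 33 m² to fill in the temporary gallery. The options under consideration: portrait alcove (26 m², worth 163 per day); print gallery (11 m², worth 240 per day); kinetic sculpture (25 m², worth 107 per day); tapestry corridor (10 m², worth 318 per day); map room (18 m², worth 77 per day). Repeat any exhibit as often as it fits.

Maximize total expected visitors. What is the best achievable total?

954

By expected visitors per m²: tapestry corridor 31.80, print gallery 21.82, portrait alcove 6.27, kinetic sculpture 4.28 lead.
Taking 3×tapestry corridor: 30 m² used, 954 in expected visitors.
The spare 3 m² is too small for any remaining exhibit, and no exchange beats 954.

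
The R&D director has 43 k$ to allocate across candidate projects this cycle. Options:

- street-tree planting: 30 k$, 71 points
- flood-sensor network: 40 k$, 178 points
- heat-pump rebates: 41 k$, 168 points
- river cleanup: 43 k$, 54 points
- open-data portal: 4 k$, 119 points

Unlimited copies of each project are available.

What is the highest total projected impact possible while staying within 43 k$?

10×open-data portal uses 40 of the 43 k$ and totals 1190.
That's the maximum — no swap from here does better than 1190.

1190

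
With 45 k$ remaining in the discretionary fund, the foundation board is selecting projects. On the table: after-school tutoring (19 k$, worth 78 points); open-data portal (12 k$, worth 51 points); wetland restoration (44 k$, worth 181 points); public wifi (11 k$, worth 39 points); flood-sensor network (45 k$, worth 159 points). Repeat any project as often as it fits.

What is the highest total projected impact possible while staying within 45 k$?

Taking the top-ratio projects first gives 3×open-data portal for 153 (36 k$).
Dropping 3×open-data portal frees 36 k$; slotting in wetland restoration (44 k$) lifts the total to 181 at 44 k$.

181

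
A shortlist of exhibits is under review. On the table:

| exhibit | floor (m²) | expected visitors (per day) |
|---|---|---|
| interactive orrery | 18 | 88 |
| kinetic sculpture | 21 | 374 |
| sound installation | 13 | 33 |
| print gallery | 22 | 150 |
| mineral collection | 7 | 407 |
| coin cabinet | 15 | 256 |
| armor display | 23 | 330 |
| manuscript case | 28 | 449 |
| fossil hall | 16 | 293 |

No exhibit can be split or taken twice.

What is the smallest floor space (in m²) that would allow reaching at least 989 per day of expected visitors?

Need the lightest bundle worth ≥ 989.
kinetic sculpture + mineral collection + coin cabinet reaches 1037 using 43 m².
Below 43 m² the best achievable stays under 989.

43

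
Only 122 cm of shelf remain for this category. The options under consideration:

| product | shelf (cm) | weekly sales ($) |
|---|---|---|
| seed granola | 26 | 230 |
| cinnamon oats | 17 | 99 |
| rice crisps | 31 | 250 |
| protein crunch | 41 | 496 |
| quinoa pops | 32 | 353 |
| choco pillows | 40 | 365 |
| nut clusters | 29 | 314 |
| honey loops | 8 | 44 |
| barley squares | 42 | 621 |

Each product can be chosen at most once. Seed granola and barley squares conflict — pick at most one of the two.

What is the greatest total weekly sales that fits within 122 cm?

1475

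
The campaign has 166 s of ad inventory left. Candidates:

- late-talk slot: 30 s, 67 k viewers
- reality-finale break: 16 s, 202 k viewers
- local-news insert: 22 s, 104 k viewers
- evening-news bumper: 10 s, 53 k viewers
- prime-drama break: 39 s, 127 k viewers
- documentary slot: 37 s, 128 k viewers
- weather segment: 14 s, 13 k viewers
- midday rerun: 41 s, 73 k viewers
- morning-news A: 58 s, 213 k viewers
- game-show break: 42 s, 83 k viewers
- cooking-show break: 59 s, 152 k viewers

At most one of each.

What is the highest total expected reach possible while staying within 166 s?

724

The ratio heuristic lands on reality-finale break + local-news insert + evening-news bumper + documentary slot + weather segment + morning-news A (713) but leaves 9 s idle.
Replace documentary slot and weather segment with cooking-show break: the trade gains 11 net, giving 724 at 165 s.
Runner-up reality-finale break + evening-news bumper + prime-drama break + documentary slot + morning-news A tops out at 723.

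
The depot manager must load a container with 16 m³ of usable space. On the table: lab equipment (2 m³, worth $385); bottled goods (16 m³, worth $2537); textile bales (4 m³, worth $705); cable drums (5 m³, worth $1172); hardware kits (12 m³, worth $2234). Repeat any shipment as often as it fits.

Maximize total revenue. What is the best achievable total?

Density check — cable drums 234.40, lab equipment 192.50, hardware kits 186.17, textile bales 176.25 are the best per m³.
The ratio ordering already packs tightly: 3×cable drums, 15 m³, 3516.
The spare 1 m³ is too small for any remaining shipment, and no exchange beats 3516.

3516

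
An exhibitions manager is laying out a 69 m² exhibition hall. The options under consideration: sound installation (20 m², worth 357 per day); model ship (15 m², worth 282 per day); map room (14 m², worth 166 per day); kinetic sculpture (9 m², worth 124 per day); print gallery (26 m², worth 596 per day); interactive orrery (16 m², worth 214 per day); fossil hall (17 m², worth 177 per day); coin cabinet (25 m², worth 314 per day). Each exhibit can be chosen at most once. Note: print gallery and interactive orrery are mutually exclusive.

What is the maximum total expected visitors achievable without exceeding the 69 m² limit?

Ranking by ratio (expected visitors/m²): print gallery 22.92, model ship 18.80, sound installation 17.85.
The ratio heuristic lands on sound installation + model ship + print gallery (1235) but leaves 8 m² idle.
Dropping model ship frees 15 m²; slotting in map room + kinetic sculpture (23 m²) lifts the total to 1243 at 69 m².
Next best is sound installation + model ship + print gallery at 1235 (61 m²) — short by 8.

1243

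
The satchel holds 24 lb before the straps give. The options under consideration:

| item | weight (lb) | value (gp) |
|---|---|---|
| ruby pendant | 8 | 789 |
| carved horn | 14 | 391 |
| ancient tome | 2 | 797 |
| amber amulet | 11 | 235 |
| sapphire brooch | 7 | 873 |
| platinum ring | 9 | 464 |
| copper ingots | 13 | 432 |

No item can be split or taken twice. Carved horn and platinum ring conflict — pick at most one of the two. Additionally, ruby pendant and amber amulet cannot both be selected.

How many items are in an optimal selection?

3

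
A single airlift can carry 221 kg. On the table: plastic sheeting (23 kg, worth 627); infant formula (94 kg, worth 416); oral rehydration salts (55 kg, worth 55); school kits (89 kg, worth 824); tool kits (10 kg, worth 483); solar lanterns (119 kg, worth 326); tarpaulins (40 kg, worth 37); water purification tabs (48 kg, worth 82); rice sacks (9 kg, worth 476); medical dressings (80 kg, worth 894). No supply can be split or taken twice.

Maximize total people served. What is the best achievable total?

The ratio ordering already packs tightly: plastic sheeting + school kits + tool kits + rice sacks + medical dressings, 211 kg, 3304.
The spare 10 kg is too small for any remaining supply, and no exchange beats 3304.

3304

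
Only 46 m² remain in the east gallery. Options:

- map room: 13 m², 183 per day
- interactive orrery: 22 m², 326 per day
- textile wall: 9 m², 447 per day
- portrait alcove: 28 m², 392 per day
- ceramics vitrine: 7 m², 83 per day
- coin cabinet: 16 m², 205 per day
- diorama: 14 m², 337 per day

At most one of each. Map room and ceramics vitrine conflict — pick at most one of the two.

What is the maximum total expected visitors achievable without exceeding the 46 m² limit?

1110

By expected visitors per m²: textile wall 49.67, diorama 24.07, interactive orrery 14.82 lead.
The ratio ordering already packs tightly: interactive orrery + textile wall + diorama, 45 m², 1110.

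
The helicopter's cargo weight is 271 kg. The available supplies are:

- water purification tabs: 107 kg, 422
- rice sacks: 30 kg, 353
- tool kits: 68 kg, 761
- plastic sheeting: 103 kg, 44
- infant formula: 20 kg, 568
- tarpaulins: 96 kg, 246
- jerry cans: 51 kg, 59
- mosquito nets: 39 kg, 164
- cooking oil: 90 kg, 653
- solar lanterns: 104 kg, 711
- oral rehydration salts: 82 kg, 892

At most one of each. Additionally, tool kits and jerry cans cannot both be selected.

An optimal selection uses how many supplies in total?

Optimal total is 2874.
One optimal bundle: tool kits + infant formula + cooking oil + oral rehydration salts (260 kg).
All optima have 4 supplies.

4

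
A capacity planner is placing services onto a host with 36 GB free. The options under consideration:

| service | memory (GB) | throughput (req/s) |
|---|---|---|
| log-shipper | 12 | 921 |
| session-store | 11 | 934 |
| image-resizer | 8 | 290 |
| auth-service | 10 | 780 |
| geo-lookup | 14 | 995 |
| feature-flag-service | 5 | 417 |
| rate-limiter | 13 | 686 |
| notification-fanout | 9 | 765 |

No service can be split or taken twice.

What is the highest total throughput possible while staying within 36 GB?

2896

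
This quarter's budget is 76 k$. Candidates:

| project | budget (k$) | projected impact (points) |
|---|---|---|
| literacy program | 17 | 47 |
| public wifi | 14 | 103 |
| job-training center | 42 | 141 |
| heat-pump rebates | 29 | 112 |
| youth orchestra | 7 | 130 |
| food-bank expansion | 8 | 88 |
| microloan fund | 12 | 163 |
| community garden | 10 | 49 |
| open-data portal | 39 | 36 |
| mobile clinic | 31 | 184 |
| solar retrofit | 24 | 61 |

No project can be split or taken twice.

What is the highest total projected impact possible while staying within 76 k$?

668

Taking public wifi + youth orchestra + food-bank expansion + microloan fund + mobile clinic: 72 k$ used, 668 in projected impact.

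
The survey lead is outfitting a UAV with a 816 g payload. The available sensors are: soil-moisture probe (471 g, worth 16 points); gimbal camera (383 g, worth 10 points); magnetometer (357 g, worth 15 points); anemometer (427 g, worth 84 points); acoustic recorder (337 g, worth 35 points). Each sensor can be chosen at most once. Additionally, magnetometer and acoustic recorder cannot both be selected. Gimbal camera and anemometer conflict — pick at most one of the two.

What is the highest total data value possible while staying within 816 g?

Taking anemometer + acoustic recorder: 764 g used, 119 in data value.

119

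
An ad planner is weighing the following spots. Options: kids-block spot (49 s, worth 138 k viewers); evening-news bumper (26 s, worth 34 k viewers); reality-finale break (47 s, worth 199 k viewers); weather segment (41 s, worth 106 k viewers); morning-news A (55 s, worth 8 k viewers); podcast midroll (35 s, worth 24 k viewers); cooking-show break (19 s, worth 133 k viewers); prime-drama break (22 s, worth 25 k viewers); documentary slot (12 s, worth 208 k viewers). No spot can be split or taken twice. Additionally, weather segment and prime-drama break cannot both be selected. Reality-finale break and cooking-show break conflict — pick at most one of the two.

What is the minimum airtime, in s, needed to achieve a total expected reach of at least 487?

100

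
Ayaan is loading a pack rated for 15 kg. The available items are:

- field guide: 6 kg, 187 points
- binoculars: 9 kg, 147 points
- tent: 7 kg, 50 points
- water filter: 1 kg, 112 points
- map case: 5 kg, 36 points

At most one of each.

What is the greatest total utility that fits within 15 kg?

By utility per kg: water filter 112.00, field guide 31.17, binoculars 16.33 lead.
A density-first pass picks field guide + water filter + map case — 335 at 12 kg.
Dropping map case frees 5 kg; slotting in tent (7 kg) lifts the total to 349 at 14 kg.
Next best is field guide + water filter + map case at 335 (12 kg) — short by 14.

349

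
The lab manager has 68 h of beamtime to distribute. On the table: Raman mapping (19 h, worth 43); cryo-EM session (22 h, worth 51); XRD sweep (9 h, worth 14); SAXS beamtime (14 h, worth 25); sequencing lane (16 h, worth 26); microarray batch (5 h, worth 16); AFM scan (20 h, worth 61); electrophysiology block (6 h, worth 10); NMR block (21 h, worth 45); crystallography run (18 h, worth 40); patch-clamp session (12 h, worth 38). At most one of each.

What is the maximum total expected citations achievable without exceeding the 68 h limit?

180

By expected citations per h: microarray batch 3.20, patch-clamp session 3.17, AFM scan 3.05, cryo-EM session 2.32 lead.
Taking the top-ratio experiments first gives cryo-EM session + microarray batch + AFM scan + electrophysiology block + patch-clamp session for 176 (65 h).
Replace electrophysiology block with XRD sweep: the trade gains 4 net, giving 180 at 68 h.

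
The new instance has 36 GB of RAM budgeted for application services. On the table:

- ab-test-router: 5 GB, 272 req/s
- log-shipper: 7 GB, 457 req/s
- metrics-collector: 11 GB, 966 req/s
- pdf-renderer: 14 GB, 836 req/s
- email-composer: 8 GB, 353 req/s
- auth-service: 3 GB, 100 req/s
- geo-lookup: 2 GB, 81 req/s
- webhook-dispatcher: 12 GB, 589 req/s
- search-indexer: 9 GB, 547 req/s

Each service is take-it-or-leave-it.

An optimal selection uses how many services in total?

4

The maximum throughput within 36 GB is 2430.
metrics-collector + pdf-renderer + geo-lookup + search-indexer hits 2430 at 36 GB.
Every optimal selection uses 4 services.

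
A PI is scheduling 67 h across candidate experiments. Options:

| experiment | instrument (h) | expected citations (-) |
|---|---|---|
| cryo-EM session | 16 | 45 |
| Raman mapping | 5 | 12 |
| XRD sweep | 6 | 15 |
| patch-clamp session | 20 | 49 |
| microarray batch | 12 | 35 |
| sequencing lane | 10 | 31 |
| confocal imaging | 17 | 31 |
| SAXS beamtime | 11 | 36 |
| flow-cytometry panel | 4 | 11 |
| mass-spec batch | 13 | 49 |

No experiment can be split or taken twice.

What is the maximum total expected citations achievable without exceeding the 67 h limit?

Density check — mass-spec batch 3.77, SAXS beamtime 3.27, sequencing lane 3.10 are the best per h.
Filling by ratio: cryo-EM session + microarray batch + sequencing lane + SAXS beamtime + flow-cytometry panel + mass-spec batch for 207, with 1 h left unused.
Dropping flow-cytometry panel frees 4 h; slotting in Raman mapping (5 h) lifts the total to 208 at 67 h.
Nothing else within 67 h beats 208.

208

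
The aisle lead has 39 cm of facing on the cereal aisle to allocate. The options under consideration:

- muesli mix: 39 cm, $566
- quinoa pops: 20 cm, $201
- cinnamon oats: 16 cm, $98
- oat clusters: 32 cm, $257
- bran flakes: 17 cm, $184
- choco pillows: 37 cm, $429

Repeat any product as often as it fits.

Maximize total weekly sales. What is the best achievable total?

566

Muesli mix uses 39 of the 39 cm and totals 566.
That's the maximum — no swap from here does better than 566.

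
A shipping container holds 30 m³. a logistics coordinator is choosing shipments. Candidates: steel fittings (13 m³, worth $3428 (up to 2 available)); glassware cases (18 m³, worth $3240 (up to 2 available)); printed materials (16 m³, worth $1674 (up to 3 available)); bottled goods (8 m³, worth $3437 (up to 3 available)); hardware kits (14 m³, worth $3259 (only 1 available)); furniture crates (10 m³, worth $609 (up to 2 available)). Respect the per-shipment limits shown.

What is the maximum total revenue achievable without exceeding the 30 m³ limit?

10311

Best packing: 3×bottled goods — 24 m³, 10311 total.
That's the maximum — no swap from here does better than 10311.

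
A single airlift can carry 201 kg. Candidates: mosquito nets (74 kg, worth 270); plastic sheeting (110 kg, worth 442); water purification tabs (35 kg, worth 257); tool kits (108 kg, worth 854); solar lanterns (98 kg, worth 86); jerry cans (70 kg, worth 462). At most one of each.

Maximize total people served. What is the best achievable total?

1316

By people served per kg: tool kits 7.91, water purification tabs 7.34, jerry cans 6.60, plastic sheeting 4.02 lead.
Greedy by ratio would take water purification tabs + tool kits: 143 kg used, total 1111.
The 35 kg tied up in water purification tabs is better spent on jerry cans — total rises to 1316 (178 kg).
Next best is mosquito nets + tool kits at 1124 (182 kg) — short by 192.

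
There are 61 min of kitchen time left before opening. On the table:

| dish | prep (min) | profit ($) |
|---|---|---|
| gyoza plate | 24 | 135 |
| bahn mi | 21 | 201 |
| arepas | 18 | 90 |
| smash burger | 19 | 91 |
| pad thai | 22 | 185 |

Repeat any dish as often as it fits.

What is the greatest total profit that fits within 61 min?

493

Filling by ratio: 2×bahn mi + arepas for 492, with 1 min left unused.
Dropping arepas frees 18 min; slotting in smash burger (19 min) lifts the total to 493 at 61 min.
No other feasible combination exceeds 493.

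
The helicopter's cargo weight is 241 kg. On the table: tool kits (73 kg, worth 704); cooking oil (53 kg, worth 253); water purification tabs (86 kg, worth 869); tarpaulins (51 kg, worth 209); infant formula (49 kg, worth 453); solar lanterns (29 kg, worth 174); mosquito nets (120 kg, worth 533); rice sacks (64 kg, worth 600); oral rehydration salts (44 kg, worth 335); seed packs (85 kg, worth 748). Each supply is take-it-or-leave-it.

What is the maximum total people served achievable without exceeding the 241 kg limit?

2217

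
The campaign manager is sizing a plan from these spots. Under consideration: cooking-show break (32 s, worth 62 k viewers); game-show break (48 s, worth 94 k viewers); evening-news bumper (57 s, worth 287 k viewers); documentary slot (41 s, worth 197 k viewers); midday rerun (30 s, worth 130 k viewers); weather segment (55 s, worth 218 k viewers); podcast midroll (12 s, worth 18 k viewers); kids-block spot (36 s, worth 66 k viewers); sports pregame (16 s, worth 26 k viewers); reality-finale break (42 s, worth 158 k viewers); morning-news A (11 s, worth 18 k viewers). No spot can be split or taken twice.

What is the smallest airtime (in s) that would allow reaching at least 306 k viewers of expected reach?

71

Minimise s subject to total expected reach ≥ 306.
documentary slot + midday rerun: 327 expected reach at 71 s.
No combination under 71 s hits 306.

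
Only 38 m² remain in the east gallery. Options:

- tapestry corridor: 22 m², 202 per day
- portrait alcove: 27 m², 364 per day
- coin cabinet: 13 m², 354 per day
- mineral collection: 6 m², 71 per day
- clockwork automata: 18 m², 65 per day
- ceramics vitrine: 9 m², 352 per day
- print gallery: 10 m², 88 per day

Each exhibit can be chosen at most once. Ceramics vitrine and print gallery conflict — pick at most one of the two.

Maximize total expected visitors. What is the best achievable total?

777

Coin cabinet + mineral collection + ceramics vitrine uses 28 of the 38 m² and totals 777.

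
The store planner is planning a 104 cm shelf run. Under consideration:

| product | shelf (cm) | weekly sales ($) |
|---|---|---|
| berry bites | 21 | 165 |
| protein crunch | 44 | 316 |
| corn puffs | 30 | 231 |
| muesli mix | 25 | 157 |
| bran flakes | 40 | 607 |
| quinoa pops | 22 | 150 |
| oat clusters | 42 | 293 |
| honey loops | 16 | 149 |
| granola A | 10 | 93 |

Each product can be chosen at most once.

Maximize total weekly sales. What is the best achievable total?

The ratio heuristic lands on berry bites + bran flakes + honey loops + granola A (1014) but leaves 17 cm idle.
Replace honey loops with corn puffs: the trade gains 82 net, giving 1096 at 101 cm.
The spare 3 cm is too small for any remaining product, and no exchange beats 1096.

1096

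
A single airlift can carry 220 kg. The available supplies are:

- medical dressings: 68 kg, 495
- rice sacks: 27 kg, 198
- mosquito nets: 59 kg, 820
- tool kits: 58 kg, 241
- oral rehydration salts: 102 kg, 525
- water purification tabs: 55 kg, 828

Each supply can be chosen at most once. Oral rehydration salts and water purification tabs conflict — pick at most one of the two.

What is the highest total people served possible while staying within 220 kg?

The ratio ordering already packs tightly: medical dressings + rice sacks + mosquito nets + water purification tabs, 209 kg, 2341.
Runner-up medical dressings + mosquito nets + water purification tabs tops out at 2143.

2341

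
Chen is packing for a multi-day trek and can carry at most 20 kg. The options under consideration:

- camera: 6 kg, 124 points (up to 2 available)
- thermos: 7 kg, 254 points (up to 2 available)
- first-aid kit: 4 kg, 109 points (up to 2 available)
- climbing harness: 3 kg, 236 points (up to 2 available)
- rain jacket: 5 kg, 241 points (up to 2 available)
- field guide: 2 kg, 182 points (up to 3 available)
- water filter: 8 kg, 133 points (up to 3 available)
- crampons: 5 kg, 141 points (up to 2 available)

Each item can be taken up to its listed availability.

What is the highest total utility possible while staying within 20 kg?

1318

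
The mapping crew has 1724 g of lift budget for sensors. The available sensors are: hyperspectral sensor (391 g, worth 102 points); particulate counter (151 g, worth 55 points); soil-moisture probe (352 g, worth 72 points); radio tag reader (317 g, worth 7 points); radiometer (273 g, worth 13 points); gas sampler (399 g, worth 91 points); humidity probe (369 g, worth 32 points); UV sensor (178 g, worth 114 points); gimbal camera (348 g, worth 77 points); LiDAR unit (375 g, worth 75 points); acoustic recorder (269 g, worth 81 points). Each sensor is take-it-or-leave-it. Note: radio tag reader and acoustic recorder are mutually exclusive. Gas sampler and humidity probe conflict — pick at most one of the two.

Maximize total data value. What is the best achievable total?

Filling by ratio: hyperspectral sensor + particulate counter + radiometer + gas sampler + UV sensor + acoustic recorder for 456, with 63 g left unused.
Replace radiometer and gas sampler with gimbal camera + LiDAR unit: the trade gains 48 net, giving 504 at 1712 g.

504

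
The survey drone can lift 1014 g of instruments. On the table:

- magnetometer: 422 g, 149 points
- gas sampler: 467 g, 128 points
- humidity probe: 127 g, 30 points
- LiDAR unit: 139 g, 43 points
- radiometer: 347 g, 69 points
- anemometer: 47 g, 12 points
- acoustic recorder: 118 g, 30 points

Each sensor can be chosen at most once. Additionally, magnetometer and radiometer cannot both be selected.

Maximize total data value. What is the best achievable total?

307

Filling by ratio: magnetometer + humidity probe + LiDAR unit + anemometer + acoustic recorder for 264, with 161 g left unused.
Replace humidity probe and LiDAR unit and anemometer with gas sampler: the trade gains 43 net, giving 307 at 1007 g.
No other feasible combination exceeds 307.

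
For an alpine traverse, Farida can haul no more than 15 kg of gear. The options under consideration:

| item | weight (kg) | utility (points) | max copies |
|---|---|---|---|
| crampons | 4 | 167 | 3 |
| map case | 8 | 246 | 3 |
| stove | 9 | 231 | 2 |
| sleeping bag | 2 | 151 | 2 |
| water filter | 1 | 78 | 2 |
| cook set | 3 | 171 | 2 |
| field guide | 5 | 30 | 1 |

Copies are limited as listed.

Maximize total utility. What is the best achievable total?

889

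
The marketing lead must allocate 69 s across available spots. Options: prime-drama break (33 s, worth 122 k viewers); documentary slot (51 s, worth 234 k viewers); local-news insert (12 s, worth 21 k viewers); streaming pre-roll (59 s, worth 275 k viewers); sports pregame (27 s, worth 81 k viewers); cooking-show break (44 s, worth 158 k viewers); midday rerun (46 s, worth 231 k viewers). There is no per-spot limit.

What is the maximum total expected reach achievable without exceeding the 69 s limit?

275

Ranking by ratio (expected reach/s): midday rerun 5.02, streaming pre-roll 4.66, documentary slot 4.59, prime-drama break 3.70.
The ratio heuristic lands on local-news insert + midday rerun (252) but leaves 11 s idle.
Replace local-news insert and midday rerun with streaming pre-roll: the trade gains 23 net, giving 275 at 59 s.
Every other selection either busts 69 s or fails to beat 275.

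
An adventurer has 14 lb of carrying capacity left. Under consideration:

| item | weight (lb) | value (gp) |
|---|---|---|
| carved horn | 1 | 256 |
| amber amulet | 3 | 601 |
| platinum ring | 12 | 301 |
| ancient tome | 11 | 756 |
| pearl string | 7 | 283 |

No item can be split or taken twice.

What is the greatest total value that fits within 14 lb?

1357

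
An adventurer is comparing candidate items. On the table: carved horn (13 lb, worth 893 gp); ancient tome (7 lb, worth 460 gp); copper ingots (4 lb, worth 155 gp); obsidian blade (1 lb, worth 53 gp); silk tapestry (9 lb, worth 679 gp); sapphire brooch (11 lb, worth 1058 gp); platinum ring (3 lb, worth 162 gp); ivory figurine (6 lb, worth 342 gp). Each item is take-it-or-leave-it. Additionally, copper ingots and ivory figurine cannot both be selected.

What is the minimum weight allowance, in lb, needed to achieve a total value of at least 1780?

21

Need the lightest bundle worth ≥ 1780.
Taking obsidian blade + silk tapestry + sapphire brooch gives 1790 (≥ 1780) for 21 lb.
Below 21 lb the best achievable stays under 1780.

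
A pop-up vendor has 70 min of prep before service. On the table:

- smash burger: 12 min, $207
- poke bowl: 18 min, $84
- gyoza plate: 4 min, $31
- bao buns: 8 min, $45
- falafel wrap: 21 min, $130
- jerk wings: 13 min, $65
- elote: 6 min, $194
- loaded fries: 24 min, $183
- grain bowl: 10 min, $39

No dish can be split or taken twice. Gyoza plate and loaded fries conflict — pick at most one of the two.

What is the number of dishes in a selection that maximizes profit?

Optimal total is 714.
For example smash burger + falafel wrap + elote + loaded fries achieves it, using 63 min.
Any selection reaching 714 contains exactly 4 dishes.

4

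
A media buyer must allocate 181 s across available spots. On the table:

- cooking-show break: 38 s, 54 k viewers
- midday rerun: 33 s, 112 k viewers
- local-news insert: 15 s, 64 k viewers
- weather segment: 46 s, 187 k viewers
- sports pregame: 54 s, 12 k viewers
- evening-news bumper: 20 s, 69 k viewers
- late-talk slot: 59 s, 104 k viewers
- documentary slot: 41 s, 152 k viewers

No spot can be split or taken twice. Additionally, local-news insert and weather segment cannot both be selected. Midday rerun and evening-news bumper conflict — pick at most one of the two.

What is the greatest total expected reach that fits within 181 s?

By expected reach per s: local-news insert 4.27, weather segment 4.07, documentary slot 3.71, evening-news bumper 3.45 lead.
Best packing: midday rerun + weather segment + late-talk slot + documentary slot — 179 s, 555 total.

555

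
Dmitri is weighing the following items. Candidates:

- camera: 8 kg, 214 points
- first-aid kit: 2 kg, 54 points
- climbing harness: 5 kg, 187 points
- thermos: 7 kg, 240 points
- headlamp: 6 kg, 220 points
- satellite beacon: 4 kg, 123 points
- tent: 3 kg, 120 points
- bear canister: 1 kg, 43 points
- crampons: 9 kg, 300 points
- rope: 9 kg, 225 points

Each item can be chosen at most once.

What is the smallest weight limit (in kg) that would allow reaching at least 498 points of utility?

14

Look for the lowest-weight combination reaching 498.
Taking climbing harness + headlamp + tent gives 527 (≥ 498) for 14 kg.
Any bundle with less than 14 kg falls short of 498.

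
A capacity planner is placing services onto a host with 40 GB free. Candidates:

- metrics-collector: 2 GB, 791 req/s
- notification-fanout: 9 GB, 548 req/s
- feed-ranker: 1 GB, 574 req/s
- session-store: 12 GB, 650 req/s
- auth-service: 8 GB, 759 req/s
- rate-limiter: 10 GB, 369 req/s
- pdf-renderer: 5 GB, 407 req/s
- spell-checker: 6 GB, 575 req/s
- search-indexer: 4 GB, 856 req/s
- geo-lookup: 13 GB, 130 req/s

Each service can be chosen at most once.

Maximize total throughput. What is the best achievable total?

The ratio heuristic lands on metrics-collector + notification-fanout + feed-ranker + auth-service + pdf-renderer + spell-checker + search-indexer (4510) but leaves 5 GB idle.
Dropping notification-fanout frees 9 GB; slotting in session-store (12 GB) lifts the total to 4612 at 38 GB.
The closest alternative, metrics-collector + notification-fanout + feed-ranker + auth-service + pdf-renderer + spell-checker + search-indexer, reaches only 4510.

4612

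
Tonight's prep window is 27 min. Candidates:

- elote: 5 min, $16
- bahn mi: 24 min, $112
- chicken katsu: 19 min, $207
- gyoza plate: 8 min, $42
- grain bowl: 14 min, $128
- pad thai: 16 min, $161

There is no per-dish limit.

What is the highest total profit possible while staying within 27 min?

249

Ranking by ratio (profit/min): chicken katsu 10.89, pad thai 10.06, grain bowl 9.14.
Best packing: chicken katsu + gyoza plate — 27 min, 249 total.
Every other selection either busts 27 min or fails to beat 249.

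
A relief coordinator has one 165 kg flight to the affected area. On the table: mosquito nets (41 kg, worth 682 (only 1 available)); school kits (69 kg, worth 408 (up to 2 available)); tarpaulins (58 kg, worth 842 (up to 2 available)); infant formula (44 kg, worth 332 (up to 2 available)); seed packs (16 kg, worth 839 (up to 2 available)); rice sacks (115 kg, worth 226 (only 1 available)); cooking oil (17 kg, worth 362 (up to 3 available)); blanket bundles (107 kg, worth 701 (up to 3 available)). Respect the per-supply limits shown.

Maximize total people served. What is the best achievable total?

Density check — seed packs 52.44, cooking oil 21.29, mosquito nets 16.63, tarpaulins 14.52 are the best per kg.
Greedy by ratio would take mosquito nets + 2×seed packs + 3×cooking oil: 124 kg used, total 3446.
Replace cooking oil with tarpaulins: the trade gains 480 net, giving 3926 at 165 kg.

3926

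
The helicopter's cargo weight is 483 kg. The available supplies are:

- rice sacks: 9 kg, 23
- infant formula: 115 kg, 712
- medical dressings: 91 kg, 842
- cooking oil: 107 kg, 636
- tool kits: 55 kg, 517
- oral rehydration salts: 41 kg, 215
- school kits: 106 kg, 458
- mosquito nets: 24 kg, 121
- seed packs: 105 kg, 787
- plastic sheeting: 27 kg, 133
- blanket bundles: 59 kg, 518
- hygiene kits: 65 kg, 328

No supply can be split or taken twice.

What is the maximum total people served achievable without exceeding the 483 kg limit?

3636

The ratio heuristic lands on rice sacks + infant formula + medical dressings + tool kits + oral rehydration salts + seed packs + blanket bundles (3614) but leaves 8 kg idle.
Replace rice sacks and infant formula with cooking oil + mosquito nets: the trade gains 22 net, giving 3636 at 482 kg.
That's the maximum — no swap from here does better than 3636.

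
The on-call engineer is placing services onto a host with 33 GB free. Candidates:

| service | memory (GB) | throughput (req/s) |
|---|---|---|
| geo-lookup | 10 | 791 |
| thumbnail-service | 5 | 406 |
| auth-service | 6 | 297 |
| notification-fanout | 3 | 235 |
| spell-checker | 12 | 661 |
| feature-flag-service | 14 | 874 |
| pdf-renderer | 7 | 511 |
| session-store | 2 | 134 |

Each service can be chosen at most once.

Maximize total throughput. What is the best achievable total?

The ratio ordering already packs tightly: geo-lookup + thumbnail-service + auth-service + notification-fanout + pdf-renderer + session-store, 33 GB, 2374.

2374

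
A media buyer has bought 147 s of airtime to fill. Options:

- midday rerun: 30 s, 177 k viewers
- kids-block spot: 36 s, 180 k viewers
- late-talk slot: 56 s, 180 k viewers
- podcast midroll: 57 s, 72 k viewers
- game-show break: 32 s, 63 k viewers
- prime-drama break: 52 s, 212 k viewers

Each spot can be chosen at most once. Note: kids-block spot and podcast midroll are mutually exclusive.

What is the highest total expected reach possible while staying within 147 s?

572

A density-first pass picks midday rerun + kids-block spot + prime-drama break — 569 at 118 s.
Dropping midday rerun frees 30 s; slotting in late-talk slot (56 s) lifts the total to 572 at 144 s.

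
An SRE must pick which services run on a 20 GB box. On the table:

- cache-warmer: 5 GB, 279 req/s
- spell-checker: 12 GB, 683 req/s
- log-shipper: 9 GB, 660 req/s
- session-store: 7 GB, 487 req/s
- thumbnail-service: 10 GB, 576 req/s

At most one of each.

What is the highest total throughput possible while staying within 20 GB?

A density-first pass picks log-shipper + session-store — 1147 at 16 GB.
Dropping session-store frees 7 GB; slotting in thumbnail-service (10 GB) lifts the total to 1236 at 19 GB.
Runner-up spell-checker + session-store tops out at 1170.

1236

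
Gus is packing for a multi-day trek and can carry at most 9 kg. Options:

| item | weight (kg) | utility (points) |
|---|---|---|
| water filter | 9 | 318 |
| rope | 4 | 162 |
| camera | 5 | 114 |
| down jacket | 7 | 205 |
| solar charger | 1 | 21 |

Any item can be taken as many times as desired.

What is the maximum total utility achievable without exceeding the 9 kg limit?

Taking 2×rope + solar charger: 9 kg used, 345 in utility.

345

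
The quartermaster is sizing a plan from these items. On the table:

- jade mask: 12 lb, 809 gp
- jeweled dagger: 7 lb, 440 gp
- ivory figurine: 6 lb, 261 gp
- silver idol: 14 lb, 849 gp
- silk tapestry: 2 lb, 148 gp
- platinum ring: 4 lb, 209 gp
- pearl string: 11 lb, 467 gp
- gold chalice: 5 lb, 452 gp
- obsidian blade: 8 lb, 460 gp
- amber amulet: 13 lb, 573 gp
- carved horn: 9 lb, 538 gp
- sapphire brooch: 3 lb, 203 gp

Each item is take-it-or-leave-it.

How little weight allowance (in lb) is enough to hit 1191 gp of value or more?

17

Minimise lb subject to total value ≥ 1191.
jade mask + gold chalice: 1261 value at 17 lb.
Below 17 lb the best achievable stays under 1191.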